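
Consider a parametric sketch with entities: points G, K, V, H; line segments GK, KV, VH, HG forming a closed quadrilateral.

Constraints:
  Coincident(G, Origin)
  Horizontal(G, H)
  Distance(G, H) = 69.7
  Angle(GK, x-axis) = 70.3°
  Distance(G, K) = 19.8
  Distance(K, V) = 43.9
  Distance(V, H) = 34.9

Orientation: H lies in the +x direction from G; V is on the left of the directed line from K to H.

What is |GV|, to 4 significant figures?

57.06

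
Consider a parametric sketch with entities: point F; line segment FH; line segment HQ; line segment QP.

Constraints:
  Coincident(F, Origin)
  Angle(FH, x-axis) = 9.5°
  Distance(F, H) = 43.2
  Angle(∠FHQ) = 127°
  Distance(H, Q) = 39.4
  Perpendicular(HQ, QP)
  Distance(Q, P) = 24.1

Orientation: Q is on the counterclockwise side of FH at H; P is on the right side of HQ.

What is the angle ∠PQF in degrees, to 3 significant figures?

118°

∠FHQ = 127.0°, so HQ runs at 9.5° + (180° − 127.0°) = 62.5° from the x-axis; with |HQ| = 39.4, Q = H + 39.4·(cos 62.5°, sin 62.5°) = (60.8, 42.1). HQ ⟂ QP; with |QP| = 24.1 on the right of HQ, P = Q + 24.1·(0.887, -0.462) = (82.2, 31.0). Then cos ∠PQF = QP·QF / (|QP||QF|), giving 118°.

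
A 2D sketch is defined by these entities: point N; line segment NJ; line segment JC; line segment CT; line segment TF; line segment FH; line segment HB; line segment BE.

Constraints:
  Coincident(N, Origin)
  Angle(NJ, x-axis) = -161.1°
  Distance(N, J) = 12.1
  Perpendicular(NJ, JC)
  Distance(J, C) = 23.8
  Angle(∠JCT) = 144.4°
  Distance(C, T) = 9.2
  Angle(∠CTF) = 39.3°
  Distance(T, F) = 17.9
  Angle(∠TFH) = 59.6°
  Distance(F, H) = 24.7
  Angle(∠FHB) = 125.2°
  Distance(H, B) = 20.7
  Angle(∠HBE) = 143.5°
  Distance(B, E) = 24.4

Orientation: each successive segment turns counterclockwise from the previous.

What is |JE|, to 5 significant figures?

66.917

N is at the origin; NJ runs at -161.1° with length 12.1, so J = (-11.448, -3.9194). NJ is perpendicular to JC, so JC runs at -71.100°; with |JC| = 23.8, C = (-3.7384, -26.436). ∠JCT = 144.4° gives CT at -35.500° from the x-axis; with |CT| = 9.2, T = (3.7515, -31.779). ∠CTF = 39.3° gives TF at 105.20° from the x-axis; with |TF| = 17.9, F = (-0.94172, -14.505). ∠TFH = 59.6° gives FH at -134.40° from the x-axis; with |FH| = 24.7, H = (-18.223, -32.152). ∠FHB = 125.2° gives HB at -79.600° from the x-axis; with |HB| = 20.7, B = (-14.487, -52.512). ∠HBE = 143.5° gives BE at -43.100° from the x-axis; with |BE| = 24.4, E = (3.3293, -69.184). Then |JE| = |E − J| = 66.917.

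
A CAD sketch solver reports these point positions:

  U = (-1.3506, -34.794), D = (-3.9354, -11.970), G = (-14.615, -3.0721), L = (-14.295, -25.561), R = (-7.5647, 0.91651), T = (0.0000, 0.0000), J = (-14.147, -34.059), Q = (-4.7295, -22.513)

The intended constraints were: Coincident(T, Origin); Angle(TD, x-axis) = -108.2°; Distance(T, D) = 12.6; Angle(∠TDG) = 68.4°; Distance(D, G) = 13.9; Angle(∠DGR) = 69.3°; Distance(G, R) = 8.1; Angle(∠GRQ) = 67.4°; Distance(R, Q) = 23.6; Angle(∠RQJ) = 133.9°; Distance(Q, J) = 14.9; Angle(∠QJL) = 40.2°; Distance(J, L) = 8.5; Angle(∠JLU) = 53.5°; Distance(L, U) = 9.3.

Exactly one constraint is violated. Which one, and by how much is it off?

Distance(L, U) = 9.3 — off by 6.60.

T = (0.00, 0.00) ✓; TD at -108.2° ✓; |TD| = 12.60 ✓; ∠TDG = 68.40° ✓; |DG| = 13.90 ✓; ∠DGR = 69.30° ✓; |GR| = 8.100 ✓; ∠GRQ = 67.40° ✓; |RQ| = 23.60 ✓; ∠RQJ = 133.9° ✓; |QJ| = 14.90 ✓; ∠QJL = 40.20° ✓; |JL| = 8.499 ✓; ∠JLU = 53.50° ✓; |LU| = 15.90 ✗.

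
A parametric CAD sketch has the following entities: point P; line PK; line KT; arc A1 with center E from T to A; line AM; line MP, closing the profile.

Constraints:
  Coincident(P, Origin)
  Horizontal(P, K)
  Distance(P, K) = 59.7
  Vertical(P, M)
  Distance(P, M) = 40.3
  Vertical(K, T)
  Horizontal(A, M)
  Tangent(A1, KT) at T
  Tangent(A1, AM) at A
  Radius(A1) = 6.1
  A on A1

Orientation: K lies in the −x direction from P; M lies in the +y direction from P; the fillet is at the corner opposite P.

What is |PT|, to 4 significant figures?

68.80

P is at the origin; P and K share the same y with |PK| = 59.7 and K on the −x side, so K = (-59.70, 0.000). P and M share the same x with |PM| = 40.3 and M on the +y side, so M = (0.000, 40.30). The virtual corner opposite P is at (-59.70, 40.30). The tangent condition forces ET to be normal to KT and A1 meets AM tangentially, so EA is at right angles to AM, with radius 6.1, so the center E sits 6.1 in from both sides at E = (-53.60, 34.20). That places the tangent points at T = (-59.70, 34.20) on KT and A = (-53.60, 40.30) on AM. Then |PT| = |T − P| = 68.80.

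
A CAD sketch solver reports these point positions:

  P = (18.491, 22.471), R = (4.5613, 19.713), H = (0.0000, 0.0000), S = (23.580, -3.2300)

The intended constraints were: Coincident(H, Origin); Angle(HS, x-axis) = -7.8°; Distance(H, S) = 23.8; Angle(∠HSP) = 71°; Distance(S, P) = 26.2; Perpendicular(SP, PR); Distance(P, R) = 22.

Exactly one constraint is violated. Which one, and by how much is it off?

Distance(P, R) = 22 — off by 7.80.

H = (0.00, 0.00) ✓; HS at -7.800° ✓; |HS| = 23.80 ✓; ∠HSP = 71.00° ✓; |SP| = 26.20 ✓; ∠(SP, PR) = 90.00° ✓; |PR| = 14.20 ✗.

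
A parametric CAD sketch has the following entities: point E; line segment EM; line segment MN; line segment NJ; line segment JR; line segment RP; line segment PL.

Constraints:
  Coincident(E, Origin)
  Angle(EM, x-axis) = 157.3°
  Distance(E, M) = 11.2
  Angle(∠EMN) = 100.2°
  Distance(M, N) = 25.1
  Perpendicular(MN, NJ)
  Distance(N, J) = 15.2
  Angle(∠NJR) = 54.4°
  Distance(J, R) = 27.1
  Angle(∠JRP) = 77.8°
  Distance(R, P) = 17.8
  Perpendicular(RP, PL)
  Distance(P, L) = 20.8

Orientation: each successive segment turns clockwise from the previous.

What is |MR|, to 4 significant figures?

3.119

E is at the origin; EM runs at 157.3° with length 11.2, so M = (-10.33, 4.322). ∠EMN = 100.2° gives MN at 77.50° from the x-axis; with |MN| = 25.1, N = (-4.900, 28.83). MN ⟂ NJ, so NJ runs at -12.50°; with |NJ| = 15.2, J = (9.940, 25.54). ∠NJR = 54.4° gives JR at -138.1° from the x-axis; with |JR| = 27.1, R = (-10.23, 7.439). Then |MR| = |R − M| = 3.119.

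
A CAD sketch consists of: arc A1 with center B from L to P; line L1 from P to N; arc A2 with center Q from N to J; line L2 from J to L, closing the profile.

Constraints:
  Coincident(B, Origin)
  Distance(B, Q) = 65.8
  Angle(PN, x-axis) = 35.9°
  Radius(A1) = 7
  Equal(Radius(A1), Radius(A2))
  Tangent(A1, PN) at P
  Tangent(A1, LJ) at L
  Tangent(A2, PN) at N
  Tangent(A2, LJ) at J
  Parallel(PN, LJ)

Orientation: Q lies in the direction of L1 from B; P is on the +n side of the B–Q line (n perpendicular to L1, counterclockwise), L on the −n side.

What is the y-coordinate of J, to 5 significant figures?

32.913

The slot axis is L1's direction at 35.9°, so u = (cos 35.9°, sin 35.9°) = (0.81004, 0.58637) and n = (−sin 35.9°, cos 35.9°) = (-0.58637, 0.81004). B is at the origin and Q lies 65.8 along u from B, so Q = 65.8·u = (53.301, 38.583). Tangency of A1 to both parallel lines with radius 7.0 puts P and L at B ± 7.0·n: P = (-4.1046, 5.6703), L = (4.1046, -5.6703). Equal radii place N and J the same way about Q: N = Q + 7.0·n = (49.196, 44.254), J = Q − 7.0·n = (57.405, 32.913). So J.y = 32.913.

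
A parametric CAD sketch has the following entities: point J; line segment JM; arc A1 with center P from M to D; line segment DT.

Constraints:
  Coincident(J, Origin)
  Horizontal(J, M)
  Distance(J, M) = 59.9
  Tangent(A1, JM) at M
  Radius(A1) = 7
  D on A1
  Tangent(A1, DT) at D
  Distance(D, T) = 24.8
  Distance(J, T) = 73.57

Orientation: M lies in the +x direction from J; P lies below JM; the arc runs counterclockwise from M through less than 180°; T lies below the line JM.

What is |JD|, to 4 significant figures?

54.86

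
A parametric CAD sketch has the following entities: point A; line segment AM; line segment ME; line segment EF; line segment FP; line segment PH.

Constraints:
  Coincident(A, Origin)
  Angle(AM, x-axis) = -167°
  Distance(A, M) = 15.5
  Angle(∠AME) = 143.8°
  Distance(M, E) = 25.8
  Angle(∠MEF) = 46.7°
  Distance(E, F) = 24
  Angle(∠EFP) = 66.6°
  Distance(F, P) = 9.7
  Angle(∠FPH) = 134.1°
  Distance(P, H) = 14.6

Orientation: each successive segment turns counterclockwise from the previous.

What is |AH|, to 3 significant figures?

27.5

∠EFP = 66.6° gives FP at 116° from the x-axis; with |FP| = 9.7, P = (-12.2, -13.2). ∠FPH = 134.1° gives PH at 162° from the x-axis; with |PH| = 14.6, H = (-26.1, -8.68). Then |AH| = |H − A| = 27.5.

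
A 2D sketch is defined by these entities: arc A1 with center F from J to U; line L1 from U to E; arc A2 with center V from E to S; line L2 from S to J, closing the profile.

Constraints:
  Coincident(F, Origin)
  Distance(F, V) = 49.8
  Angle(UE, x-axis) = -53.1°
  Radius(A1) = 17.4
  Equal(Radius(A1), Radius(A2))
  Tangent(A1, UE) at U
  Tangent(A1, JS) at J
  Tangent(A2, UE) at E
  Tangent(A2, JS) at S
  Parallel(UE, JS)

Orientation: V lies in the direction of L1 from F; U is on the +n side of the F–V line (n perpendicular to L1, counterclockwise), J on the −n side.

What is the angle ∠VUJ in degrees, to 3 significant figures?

70.7°

The slot axis is L1's direction at -53.1°, so u = (cos -53.1°, sin -53.1°) = (0.600, -0.800) and n = (−sin -53.1°, cos -53.1°) = (0.800, 0.600). F is at the origin and V lies 49.8 along u from F, so V = 49.8·u = (29.9, -39.8). Tangency of A1 to both parallel lines with radius 17.4 puts U and J at F ± 17.4·n: U = (13.9, 10.4), J = (-13.9, -10.4). Then cos ∠VUJ = UV·UJ / (|UV||UJ|), giving 70.7°.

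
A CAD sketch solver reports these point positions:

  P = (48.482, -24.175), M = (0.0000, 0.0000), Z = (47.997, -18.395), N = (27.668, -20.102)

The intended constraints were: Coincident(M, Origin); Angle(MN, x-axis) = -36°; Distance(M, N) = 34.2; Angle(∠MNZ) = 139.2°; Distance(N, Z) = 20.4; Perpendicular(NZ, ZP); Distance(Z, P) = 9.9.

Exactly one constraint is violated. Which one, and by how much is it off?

Distance(Z, P) = 9.9 — off by 4.10.

M = (0.00, 0.00) ✓; MN at -36.00° ✓; |MN| = 34.20 ✓; ∠MNZ = 139.2° ✓; |NZ| = 20.40 ✓; ∠(NZ, ZP) = 90.00° ✓; |ZP| = 5.800 ✗.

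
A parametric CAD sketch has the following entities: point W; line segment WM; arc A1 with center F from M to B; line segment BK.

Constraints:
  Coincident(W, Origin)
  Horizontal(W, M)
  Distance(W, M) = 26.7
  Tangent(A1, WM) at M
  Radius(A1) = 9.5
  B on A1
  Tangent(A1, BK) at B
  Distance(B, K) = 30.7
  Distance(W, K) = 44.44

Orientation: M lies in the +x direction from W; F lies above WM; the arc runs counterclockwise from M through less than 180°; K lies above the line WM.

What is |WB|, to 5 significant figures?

37.662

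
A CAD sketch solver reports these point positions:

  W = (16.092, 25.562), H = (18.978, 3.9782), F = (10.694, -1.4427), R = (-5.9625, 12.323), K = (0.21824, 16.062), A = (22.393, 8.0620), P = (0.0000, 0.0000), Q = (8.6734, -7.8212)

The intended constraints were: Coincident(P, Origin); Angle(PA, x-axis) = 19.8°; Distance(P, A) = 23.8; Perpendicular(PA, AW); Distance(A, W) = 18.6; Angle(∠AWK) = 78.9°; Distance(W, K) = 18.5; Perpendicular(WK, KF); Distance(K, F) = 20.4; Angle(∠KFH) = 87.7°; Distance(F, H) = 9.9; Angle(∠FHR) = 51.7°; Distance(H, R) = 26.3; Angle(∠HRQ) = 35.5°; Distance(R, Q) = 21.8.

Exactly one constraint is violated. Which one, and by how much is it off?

Distance(R, Q) = 21.8 — off by 3.10.

P = (0.00, 0.00) ✓; PA at 19.80° ✓; |PA| = 23.80 ✓; ∠(PA, AW) = 90.00° ✓; |AW| = 18.60 ✓; ∠AWK = 78.90° ✓; |WK| = 18.50 ✓; ∠(WK, KF) = 90.00° ✓; |KF| = 20.40 ✓; ∠KFH = 87.70° ✓; |FH| = 9.900 ✓; ∠FHR = 51.70° ✓; |HR| = 26.30 ✓; ∠HRQ = 35.50° ✓; |RQ| = 24.90 ✗.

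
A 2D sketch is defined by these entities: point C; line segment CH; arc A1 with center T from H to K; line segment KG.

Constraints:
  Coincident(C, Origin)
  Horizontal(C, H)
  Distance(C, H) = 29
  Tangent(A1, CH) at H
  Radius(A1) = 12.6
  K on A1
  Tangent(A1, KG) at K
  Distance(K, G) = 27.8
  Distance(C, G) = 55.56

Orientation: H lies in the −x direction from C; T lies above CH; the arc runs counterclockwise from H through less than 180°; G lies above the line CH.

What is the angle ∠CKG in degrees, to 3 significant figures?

175°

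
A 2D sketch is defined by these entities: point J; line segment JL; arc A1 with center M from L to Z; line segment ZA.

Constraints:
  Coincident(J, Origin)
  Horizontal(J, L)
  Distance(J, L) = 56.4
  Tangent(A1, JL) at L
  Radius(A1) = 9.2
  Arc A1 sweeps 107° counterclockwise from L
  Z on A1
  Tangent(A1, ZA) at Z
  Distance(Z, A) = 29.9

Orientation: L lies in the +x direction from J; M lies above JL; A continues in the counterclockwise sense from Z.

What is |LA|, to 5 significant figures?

40.483

On A1, L sits at bearing -90° from M; a 107° counterclockwise sweep puts Z at bearing 17°, so Z = M + 9.2·(cos 17°, sin 17°) = (65.198, 11.890). Since A1 is tangent to ZA there, MZ ⟂ ZA, so ZA runs along (−sin 17°, cos 17°); with |ZA| = 29.9, A = (56.456, 40.483). Then |LA| = |A − L| = 40.483.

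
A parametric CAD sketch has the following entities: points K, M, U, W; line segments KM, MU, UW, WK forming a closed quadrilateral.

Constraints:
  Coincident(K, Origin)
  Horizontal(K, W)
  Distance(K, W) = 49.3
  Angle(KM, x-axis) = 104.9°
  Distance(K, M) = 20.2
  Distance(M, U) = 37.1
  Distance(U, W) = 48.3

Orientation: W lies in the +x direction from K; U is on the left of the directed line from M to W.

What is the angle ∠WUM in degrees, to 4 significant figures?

84.26°

Checks: |MU| = 37.10 ✓; |UW| = 48.30 ✓.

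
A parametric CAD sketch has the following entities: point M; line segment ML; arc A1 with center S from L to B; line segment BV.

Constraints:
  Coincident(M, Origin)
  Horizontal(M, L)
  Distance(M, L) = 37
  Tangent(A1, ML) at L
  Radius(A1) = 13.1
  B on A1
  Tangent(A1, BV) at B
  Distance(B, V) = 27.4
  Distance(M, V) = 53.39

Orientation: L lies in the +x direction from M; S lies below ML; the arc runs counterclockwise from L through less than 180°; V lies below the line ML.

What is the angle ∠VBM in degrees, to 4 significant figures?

139.6°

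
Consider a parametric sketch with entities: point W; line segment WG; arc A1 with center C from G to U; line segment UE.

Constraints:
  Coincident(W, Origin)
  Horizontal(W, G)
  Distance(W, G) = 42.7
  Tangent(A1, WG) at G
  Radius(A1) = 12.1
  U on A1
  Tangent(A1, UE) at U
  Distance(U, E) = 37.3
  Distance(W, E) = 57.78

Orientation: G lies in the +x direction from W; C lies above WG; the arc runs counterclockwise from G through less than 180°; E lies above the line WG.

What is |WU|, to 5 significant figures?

55.861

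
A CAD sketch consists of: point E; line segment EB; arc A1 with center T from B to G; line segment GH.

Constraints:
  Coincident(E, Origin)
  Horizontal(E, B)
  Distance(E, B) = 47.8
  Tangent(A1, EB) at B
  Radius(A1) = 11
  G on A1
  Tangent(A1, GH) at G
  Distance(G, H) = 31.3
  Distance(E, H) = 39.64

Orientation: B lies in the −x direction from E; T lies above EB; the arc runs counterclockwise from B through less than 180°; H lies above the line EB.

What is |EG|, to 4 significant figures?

38.67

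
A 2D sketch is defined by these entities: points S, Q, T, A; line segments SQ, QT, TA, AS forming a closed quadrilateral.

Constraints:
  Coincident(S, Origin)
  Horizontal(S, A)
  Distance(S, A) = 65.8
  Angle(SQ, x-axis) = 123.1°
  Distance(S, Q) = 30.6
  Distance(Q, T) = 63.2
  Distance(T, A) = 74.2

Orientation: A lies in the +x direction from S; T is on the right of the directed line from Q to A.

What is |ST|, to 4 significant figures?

35.19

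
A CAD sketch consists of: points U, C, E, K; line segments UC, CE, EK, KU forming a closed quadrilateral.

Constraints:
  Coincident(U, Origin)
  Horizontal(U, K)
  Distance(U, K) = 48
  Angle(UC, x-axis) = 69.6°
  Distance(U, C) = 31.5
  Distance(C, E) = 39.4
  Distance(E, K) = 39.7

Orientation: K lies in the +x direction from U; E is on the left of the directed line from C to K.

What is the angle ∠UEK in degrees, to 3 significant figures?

49.5°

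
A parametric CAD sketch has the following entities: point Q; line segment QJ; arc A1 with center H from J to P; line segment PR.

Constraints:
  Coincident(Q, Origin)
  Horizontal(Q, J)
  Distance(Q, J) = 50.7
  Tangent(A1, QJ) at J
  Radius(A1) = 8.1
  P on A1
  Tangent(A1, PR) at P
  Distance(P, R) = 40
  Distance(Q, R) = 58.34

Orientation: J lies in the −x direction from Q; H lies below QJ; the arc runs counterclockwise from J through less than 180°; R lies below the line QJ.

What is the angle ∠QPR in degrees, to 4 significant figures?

69.36°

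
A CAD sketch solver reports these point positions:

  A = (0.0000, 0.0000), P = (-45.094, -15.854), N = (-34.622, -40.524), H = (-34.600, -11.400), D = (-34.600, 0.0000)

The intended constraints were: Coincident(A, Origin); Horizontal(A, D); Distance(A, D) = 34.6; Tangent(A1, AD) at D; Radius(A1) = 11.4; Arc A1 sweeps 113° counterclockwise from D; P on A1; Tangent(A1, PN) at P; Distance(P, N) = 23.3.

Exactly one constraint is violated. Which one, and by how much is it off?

Distance(P, N) = 23.3 — off by 3.50.

A = (0.00, 0.00) ✓; A.y = 0.00, D.y = 0.00 ✓; |AD| = 34.60 ✓; ∠(HD, DA) = 90.00° ✓; |HD| = 11.40 ✓; bearing(H→P) − bearing(H→D) = 113.0° ✓; |HP| = 11.40 ✓; ∠(HP, PN) = 90.00° ✓; |PN| = 26.80 ✗.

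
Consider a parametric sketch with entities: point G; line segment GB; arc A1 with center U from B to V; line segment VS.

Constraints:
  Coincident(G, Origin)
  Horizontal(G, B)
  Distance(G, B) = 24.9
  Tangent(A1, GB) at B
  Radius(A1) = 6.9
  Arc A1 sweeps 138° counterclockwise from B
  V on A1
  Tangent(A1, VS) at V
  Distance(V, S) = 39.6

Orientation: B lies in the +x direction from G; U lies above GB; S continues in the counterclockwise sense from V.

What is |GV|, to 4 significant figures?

31.87

G is at the origin; GB is horizontal with |GB| = 24.9 and B on the +x side, so B = (24.90, 0.000). A1 meets GB tangentially, so UB is at right angles to GB, so U = B + (0, 6.9) = (24.90, 6.900). On A1, B sits at bearing -90° from U; a 138° counterclockwise sweep puts V at bearing 48°, so V = U + 6.9·(cos 48°, sin 48°) = (29.52, 12.03). Then |GV| = |V − G| = 31.87.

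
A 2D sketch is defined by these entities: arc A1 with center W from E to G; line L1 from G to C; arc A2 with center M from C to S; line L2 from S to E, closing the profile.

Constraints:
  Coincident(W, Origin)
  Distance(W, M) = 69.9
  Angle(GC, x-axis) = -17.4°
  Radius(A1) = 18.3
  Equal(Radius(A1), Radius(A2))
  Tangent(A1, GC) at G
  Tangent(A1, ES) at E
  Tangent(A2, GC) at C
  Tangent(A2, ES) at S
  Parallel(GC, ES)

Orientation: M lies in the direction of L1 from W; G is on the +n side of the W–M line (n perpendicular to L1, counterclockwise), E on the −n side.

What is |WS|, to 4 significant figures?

72.26

The slot axis is L1's direction at -17.4°, so u = (cos -17.4°, sin -17.4°) = (0.9542, -0.2990) and n = (−sin -17.4°, cos -17.4°) = (0.2990, 0.9542). W is at the origin and M lies 69.9 along u from W, so M = 69.9·u = (66.70, -20.90). Tangency of A1 to both parallel lines with radius 18.3 puts G and E at W ± 18.3·n: G = (5.472, 17.46), E = (-5.472, -17.46). Equal radii place C and S the same way about M: C = M + 18.3·n = (72.17, -3.440), S = M − 18.3·n = (61.23, -38.37). Then |WS| = |S − W| = 72.26.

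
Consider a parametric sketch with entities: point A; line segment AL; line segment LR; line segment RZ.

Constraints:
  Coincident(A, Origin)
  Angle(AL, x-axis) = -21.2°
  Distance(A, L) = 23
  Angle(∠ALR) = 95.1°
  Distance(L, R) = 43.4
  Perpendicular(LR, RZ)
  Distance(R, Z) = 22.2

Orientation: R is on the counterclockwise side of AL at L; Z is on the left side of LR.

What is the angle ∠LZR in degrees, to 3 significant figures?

62.9°

A is at the origin; AL runs at -21.2° with length 23.0, so L = 23.0·(cos -21.2°, sin -21.2°) = (21.4, -8.32). ∠ALR = 95.1°, so LR runs at -21.2° + (180° − 95.1°) = 63.7° from the x-axis; with |LR| = 43.4, R = L + 43.4·(cos 63.7°, sin 63.7°) = (40.7, 30.6). LR ⟂ RZ; with |RZ| = 22.2 on the left of LR, Z = R + 22.2·(-0.896, 0.443) = (20.8, 40.4). Then cos ∠LZR = ZL·ZR / (|ZL||ZR|), giving 62.9°.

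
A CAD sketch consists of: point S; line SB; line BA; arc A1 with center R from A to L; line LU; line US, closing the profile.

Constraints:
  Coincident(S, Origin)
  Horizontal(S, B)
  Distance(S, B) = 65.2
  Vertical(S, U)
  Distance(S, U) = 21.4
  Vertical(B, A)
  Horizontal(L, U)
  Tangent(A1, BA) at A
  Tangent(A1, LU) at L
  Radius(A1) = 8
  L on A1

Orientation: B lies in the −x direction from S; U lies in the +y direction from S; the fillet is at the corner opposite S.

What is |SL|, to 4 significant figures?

61.07

S is at the origin; S and B share the same y with |SB| = 65.2 and B on the −x side, so B = (-65.20, 0.000). S and U share the same x with |SU| = 21.4 and U on the +y side, so U = (0.000, 21.40). The virtual corner opposite S is at (-65.20, 21.40). The tangent condition forces RA to be normal to BA and since A1 is tangent to LU there, RL ⟂ LU, with radius 8.0, so the center R sits 8.0 in from both sides at R = (-57.20, 13.40). That places the tangent points at A = (-65.20, 13.40) on BA and L = (-57.20, 21.40) on LU. Then |SL| = |L − S| = 61.07.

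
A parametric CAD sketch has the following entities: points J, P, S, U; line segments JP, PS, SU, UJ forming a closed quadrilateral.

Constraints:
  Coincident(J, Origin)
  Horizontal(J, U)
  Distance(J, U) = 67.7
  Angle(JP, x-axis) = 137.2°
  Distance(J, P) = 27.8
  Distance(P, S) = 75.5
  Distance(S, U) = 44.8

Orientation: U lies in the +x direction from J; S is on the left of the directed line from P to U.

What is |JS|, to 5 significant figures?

66.356

J is at the origin; J and U share the same y with |JU| = 67.7 and U in +x, so U = (67.7, 0). JP runs at 137.2° with |JP| = 27.8, so P = (-20.398, 18.888). S is determined by |PS| = 75.5 and |SU| = 44.8 together: it lies at the intersection of circle(P, 75.5) and circle(U, 44.8). With |PU| = 90.100, the foot of the radical line on PU is 65.545 from P and the perpendicular offset is √(75.5² − 65.545²) = 37.471. Taking the left-of-PU solution: S = (51.546, 41.786).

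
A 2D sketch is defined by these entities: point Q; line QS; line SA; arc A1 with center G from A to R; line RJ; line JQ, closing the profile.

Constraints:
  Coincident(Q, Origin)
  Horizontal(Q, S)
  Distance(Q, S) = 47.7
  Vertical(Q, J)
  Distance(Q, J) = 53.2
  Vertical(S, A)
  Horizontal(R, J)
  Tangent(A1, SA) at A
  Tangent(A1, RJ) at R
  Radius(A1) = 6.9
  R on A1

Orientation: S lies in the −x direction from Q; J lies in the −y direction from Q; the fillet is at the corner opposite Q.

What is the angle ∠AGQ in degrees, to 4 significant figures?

131.4°

The virtual corner opposite Q is at (-47.70, -53.20). The tangent condition forces GA to be normal to SA and tangency of A1 to RJ means the radius GR is perpendicular to RJ, with radius 6.9, so the center G sits 6.9 in from both sides at G = (-40.80, -46.30). That places the tangent points at A = (-47.70, -46.30) on SA and R = (-40.80, -53.20) on RJ. Then cos ∠AGQ = GA·GQ / (|GA||GQ|), giving 131.4°.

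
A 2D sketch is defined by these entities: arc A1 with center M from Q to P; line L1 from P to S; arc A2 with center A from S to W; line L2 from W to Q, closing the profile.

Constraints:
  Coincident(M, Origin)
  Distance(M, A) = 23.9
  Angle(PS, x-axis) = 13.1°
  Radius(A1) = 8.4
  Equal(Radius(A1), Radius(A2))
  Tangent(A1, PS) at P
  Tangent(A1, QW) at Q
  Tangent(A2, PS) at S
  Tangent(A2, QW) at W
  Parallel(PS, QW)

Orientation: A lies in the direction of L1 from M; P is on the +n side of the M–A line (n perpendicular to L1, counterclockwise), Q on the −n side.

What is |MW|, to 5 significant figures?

25.333

The slot axis is L1's direction at 13.1°, so u = (cos 13.1°, sin 13.1°) = (0.97398, 0.22665) and n = (−sin 13.1°, cos 13.1°) = (-0.22665, 0.97398). M is at the origin and A lies 23.9 along u from M, so A = 23.9·u = (23.278, 5.4170). Tangency of A1 to both parallel lines with radius 8.4 puts P and Q at M ± 8.4·n: P = (-1.9039, 8.1814), Q = (1.9039, -8.1814). Equal radii place S and W the same way about A: S = A + 8.4·n = (21.374, 13.598), W = A − 8.4·n = (25.182, -2.7644). Then |MW| = |W − M| = 25.333.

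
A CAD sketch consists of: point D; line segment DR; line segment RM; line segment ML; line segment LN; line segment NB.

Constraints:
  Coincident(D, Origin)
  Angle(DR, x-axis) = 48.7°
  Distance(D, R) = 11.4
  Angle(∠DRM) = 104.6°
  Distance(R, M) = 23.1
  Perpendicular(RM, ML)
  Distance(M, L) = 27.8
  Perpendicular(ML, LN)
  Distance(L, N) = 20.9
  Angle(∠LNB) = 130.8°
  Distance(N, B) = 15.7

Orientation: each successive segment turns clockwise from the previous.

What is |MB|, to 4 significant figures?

34.99

D is at the origin; DR runs at 48.7° with length 11.4, so R = (7.524, 8.564). ∠DRM = 104.6° gives RM at -26.70° from the x-axis; with |RM| = 23.1, M = (28.16, -1.815). RM ⟂ ML, so ML runs at -116.7°; with |ML| = 27.8, L = (15.67, -26.65). The perpendicularity gives LN at right angles to ML, so LN runs at 153.3°; with |LN| = 20.9, N = (-3.002, -17.26). ∠LNB = 130.8° gives NB at 104.1° from the x-axis; with |NB| = 15.7, B = (-6.826, -2.033). Then |MB| = |B − M| = 34.99.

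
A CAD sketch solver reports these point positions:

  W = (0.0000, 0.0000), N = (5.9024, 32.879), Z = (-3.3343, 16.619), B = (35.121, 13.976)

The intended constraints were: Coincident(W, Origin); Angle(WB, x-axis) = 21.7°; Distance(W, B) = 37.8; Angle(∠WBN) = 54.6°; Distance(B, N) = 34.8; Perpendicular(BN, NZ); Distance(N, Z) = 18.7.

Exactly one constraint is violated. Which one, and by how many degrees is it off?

Perpendicular(BN, NZ) — off by 3.30°.

W = (0.00, 0.00) ✓; WB at 21.70° ✓; |WB| = 37.80 ✓; ∠WBN = 54.60° ✓; |BN| = 34.80 ✓; ∠(BN, NZ) = 93.30° ✗; |NZ| = 18.70 ✓.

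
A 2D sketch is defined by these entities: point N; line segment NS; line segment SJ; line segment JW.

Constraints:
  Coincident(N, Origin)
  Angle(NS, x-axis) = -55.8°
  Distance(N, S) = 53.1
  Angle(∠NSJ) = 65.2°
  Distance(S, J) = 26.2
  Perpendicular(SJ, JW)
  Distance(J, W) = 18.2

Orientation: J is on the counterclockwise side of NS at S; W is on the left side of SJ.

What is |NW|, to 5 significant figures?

30.259

N is at the origin; NS runs at -55.8° with length 53.1, so S = 53.1·(cos -55.8°, sin -55.8°) = (29.847, -43.918). ∠NSJ = 65.2°, so SJ runs at -55.8° + (180° − 65.2°) = 59.000° from the x-axis; with |SJ| = 26.2, J = S + 26.2·(cos 59.000°, sin 59.000°) = (43.341, -21.460). SJ is perpendicular to JW; with |JW| = 18.2 on the left of SJ, W = J + 18.2·(-0.85717, 0.51504) = (27.740, -12.087). Then |NW| = |W − N| = 30.259.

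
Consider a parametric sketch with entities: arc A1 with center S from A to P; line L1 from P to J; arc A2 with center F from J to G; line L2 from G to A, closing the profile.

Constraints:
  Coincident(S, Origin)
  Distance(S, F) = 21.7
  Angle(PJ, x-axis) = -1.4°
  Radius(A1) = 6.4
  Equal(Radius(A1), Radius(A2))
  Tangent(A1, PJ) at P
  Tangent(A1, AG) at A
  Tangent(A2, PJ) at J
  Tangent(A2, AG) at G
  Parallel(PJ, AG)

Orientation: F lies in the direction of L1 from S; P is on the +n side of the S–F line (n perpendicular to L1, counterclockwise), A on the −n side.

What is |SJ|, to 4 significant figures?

22.62

The slot axis is L1's direction at -1.4°, so u = (cos -1.4°, sin -1.4°) = (0.9997, -0.02443) and n = (−sin -1.4°, cos -1.4°) = (0.02443, 0.9997). S is at the origin and F lies 21.7 along u from S, so F = 21.7·u = (21.69, -0.5302). Tangency of A1 to both parallel lines with radius 6.4 puts P and A at S ± 6.4·n: P = (0.1564, 6.398), A = (-0.1564, -6.398). Equal radii place J and G the same way about F: J = F + 6.4·n = (21.85, 5.868), G = F − 6.4·n = (21.54, -6.928). Then |SJ| = |J − S| = 22.62.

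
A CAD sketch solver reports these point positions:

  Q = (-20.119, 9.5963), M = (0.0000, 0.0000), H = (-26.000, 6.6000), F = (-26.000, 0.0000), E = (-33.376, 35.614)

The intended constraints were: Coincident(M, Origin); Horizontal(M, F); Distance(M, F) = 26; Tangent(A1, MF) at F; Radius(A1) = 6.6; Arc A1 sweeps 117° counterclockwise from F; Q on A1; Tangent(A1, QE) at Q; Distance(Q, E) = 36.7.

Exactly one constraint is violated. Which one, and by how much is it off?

Distance(Q, E) = 36.7 — off by 7.50.

M = (0.00, 0.00) ✓; M.y = 0.00, F.y = 0.00 ✓; |MF| = 26.00 ✓; ∠(HF, FM) = 90.00° ✓; |HF| = 6.600 ✓; bearing(H→Q) − bearing(H→F) = 117.0° ✓; |HQ| = 6.600 ✓; ∠(HQ, QE) = 90.00° ✓; |QE| = 29.20 ✗.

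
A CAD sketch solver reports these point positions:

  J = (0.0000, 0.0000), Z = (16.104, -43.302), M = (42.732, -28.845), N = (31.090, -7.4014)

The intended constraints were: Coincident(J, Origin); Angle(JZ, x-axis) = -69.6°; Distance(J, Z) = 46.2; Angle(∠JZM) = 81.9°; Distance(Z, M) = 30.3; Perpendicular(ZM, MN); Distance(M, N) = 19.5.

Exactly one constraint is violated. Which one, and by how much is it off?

Distance(M, N) = 19.5 — off by 4.90.

J = (0.00, 0.00) ✓; JZ at -69.60° ✓; |JZ| = 46.20 ✓; ∠JZM = 81.90° ✓; |ZM| = 30.30 ✓; ∠(ZM, MN) = 90.00° ✓; |MN| = 24.40 ✗.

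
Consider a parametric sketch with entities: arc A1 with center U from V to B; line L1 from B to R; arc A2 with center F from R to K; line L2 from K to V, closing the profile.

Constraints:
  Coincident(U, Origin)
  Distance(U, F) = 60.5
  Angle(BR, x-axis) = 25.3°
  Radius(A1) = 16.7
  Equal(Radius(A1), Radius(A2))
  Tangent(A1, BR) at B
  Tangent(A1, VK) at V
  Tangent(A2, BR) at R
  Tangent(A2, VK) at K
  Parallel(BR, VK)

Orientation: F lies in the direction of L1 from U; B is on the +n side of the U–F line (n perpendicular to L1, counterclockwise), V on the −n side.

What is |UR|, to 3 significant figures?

62.8

The slot axis is L1's direction at 25.3°, so u = (cos 25.3°, sin 25.3°) = (0.904, 0.427) and n = (−sin 25.3°, cos 25.3°) = (-0.427, 0.904). U is at the origin and F lies 60.5 along u from U, so F = 60.5·u = (54.7, 25.9). Tangency of A1 to both parallel lines with radius 16.7 puts B and V at U ± 16.7·n: B = (-7.14, 15.1), V = (7.14, -15.1). Equal radii place R and K the same way about F: R = F + 16.7·n = (47.6, 41.0), K = F − 16.7·n = (61.8, 10.8). Then |UR| = |R − U| = 62.8.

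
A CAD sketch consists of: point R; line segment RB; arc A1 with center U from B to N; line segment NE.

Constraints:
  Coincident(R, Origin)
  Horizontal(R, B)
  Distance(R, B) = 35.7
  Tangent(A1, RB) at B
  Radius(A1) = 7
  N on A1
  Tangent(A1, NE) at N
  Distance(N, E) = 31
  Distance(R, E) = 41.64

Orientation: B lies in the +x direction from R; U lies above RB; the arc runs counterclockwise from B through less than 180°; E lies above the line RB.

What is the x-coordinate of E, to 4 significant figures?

21.71

Checks: |UN| = 7.000 ✓; ∠(UN, NE) = 90.00° ✓; |NE| = 31.00 ✓; |RE| = 41.64 ✓.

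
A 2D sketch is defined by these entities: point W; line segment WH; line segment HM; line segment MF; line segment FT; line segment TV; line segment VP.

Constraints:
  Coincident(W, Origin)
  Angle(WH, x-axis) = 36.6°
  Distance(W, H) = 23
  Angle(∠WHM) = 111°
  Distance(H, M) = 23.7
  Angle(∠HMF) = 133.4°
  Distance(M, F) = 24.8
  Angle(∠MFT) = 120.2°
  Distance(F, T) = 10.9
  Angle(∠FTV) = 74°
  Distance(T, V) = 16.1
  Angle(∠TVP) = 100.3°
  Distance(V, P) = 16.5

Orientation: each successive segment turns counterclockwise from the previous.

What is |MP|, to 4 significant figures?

8.003

W is at the origin; WH runs at 36.6° with length 23.0, so H = (18.46, 13.71). ∠WHM = 111.0° gives HM at 105.6° from the x-axis; with |HM| = 23.7, M = (12.09, 36.54). ∠HMF = 133.4° gives MF at 152.2° from the x-axis; with |MF| = 24.8, F = (-9.846, 48.11). ∠MFT = 120.2° gives FT at -148.0° from the x-axis; with |FT| = 10.9, T = (-19.09, 42.33). ∠FTV = 74.0° gives TV at -42.00° from the x-axis; with |TV| = 16.1, V = (-7.125, 31.56). ∠TVP = 100.3° gives VP at 37.70° from the x-axis; with |VP| = 16.5, P = (5.930, 41.65). Then |MP| = |P − M| = 8.003.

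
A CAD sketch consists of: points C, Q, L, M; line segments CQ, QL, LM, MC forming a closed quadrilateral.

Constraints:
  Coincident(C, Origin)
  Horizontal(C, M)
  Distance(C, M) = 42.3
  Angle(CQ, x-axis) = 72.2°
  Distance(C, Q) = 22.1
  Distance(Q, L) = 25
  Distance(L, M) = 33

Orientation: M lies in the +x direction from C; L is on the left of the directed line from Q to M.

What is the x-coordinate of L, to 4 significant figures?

29.87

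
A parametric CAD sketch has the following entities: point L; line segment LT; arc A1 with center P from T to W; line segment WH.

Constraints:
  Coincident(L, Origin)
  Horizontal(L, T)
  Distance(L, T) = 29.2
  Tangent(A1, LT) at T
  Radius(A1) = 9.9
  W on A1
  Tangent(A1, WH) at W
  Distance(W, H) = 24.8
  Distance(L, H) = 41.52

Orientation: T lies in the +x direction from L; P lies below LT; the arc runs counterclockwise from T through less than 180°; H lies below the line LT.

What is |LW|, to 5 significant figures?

22.144

L is at the origin; LT is horizontal with |LT| = 29.2 and T on the +x side, so T = (29.200, 0.0000). Tangency of A1 to LT means the radius PT is perpendicular to LT, so P = T + (0, -9.9) = (29.200, -9.9000). Since PW ⟂ WH (tangency), |PH| = √(9.9² + 24.8²) = 26.703 regardless of where W sits on A1. So H lies on both circle(L, 41.52) and circle(P, 26.703); the below-LT intersection is H = (21.556, -35.486). W is the foot of the tangent from H: W = (19.340, -10.785).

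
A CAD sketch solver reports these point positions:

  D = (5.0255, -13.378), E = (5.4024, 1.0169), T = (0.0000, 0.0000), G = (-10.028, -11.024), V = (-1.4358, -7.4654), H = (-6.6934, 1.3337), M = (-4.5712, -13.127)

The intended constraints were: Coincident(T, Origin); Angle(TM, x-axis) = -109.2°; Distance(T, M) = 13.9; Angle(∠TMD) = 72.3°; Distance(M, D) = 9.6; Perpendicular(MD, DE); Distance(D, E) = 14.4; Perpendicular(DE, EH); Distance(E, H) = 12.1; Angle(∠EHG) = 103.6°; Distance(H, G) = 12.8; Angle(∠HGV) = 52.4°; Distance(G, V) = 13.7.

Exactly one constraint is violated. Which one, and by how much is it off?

Distance(G, V) = 13.7 — off by 4.40.

T = (0.00, 0.00) ✓; TM at -109.2° ✓; |TM| = 13.90 ✓; ∠TMD = 72.30° ✓; |MD| = 9.600 ✓; ∠(MD, DE) = 90.00° ✓; |DE| = 14.40 ✓; ∠(DE, EH) = 90.00° ✓; |EH| = 12.10 ✓; ∠EHG = 103.6° ✓; |HG| = 12.80 ✓; ∠HGV = 52.40° ✓; |GV| = 9.300 ✗.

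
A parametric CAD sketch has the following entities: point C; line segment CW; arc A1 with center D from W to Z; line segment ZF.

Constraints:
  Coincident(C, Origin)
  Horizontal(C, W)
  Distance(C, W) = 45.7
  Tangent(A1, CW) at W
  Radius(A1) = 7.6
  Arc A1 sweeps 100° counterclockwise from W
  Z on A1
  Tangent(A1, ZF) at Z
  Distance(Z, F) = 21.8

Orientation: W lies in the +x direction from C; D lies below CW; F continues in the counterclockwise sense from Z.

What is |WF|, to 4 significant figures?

30.61

C is at the origin; C and W share the same y with |CW| = 45.7 and W on the +x side, so W = (45.70, 0.000). Since A1 is tangent to CW there, DW ⟂ CW, so D = W + (0, -7.6) = (45.70, -7.600). On A1, W sits at bearing 90° from D; a 100° counterclockwise sweep puts Z at bearing 190°, so Z = D + 7.6·(cos 190°, sin 190°) = (38.22, -8.920). A1 meets ZF tangentially, so DZ is at right angles to ZF, so ZF runs along (−sin 190°, cos 190°); with |ZF| = 21.8, F = (42.00, -30.39). Then |WF| = |F − W| = 30.61.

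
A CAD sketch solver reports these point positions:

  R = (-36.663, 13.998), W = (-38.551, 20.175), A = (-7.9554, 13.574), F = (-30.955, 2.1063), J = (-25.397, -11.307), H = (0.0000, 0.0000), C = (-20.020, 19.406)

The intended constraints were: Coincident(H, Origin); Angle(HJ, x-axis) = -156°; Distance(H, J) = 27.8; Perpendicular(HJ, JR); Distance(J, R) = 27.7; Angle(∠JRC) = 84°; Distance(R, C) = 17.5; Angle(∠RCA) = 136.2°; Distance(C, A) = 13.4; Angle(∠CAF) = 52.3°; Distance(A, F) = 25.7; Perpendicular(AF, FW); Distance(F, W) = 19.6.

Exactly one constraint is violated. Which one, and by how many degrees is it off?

Perpendicular(AF, FW) — off by 3.70°.

H = (0.00, 0.00) ✓; HJ at -156.0° ✓; |HJ| = 27.80 ✓; ∠(HJ, JR) = 90.00° ✓; |JR| = 27.70 ✓; ∠JRC = 84.00° ✓; |RC| = 17.50 ✓; ∠RCA = 136.2° ✓; |CA| = 13.40 ✓; ∠CAF = 52.30° ✓; |AF| = 25.70 ✓; ∠(AF, FW) = 93.70° ✗; |FW| = 19.60 ✓.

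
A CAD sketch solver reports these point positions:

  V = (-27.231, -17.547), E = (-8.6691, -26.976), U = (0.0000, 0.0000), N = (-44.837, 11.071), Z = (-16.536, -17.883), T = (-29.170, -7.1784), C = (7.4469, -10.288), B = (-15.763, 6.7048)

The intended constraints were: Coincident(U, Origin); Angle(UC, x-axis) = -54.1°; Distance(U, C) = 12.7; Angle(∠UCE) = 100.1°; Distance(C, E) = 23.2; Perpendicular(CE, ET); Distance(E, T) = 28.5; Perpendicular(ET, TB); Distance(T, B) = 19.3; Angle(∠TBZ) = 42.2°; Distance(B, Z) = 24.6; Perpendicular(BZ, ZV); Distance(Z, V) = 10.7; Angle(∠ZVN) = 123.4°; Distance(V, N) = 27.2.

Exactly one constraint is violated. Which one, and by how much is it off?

Distance(V, N) = 27.2 — off by 6.40.

U = (0.00, 0.00) ✓; UC at -54.10° ✓; |UC| = 12.70 ✓; ∠UCE = 100.1° ✓; |CE| = 23.20 ✓; ∠(CE, ET) = 90.00° ✓; |ET| = 28.50 ✓; ∠(ET, TB) = 90.00° ✓; |TB| = 19.30 ✓; ∠TBZ = 42.20° ✓; |BZ| = 24.60 ✓; ∠(BZ, ZV) = 90.00° ✓; |ZV| = 10.70 ✓; ∠ZVN = 123.4° ✓; |VN| = 33.60 ✗.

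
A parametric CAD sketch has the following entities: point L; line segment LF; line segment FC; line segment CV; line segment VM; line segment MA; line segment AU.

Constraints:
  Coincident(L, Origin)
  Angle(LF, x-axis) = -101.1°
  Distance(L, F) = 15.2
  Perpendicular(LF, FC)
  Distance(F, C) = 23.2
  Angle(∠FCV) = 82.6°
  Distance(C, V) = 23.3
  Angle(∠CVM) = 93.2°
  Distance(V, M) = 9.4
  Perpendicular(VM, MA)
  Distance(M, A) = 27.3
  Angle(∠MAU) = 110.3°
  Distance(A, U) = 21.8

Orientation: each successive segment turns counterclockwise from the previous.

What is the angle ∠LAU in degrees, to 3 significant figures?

139°

L is at the origin; LF runs at -101.1° with length 15.2, so F = (-2.93, -14.9). LF is perpendicular to FC, so FC runs at -11.1°; with |FC| = 23.2, C = (19.8, -19.4). ∠FCV = 82.6° gives CV at 86.3° from the x-axis; with |CV| = 23.3, V = (21.3, 3.87). ∠CVM = 93.2° gives VM at 173° from the x-axis; with |VM| = 9.4, M = (12.0, 5.00). VM is perpendicular to MA, so MA runs at -96.9°; with |MA| = 27.3, A = (8.73, -22.1). ∠MAU = 110.3° gives AU at -27.2° from the x-axis; with |AU| = 21.8, U = (28.1, -32.1). Then cos ∠LAU = AL·AU / (|AL||AU|), giving 139°.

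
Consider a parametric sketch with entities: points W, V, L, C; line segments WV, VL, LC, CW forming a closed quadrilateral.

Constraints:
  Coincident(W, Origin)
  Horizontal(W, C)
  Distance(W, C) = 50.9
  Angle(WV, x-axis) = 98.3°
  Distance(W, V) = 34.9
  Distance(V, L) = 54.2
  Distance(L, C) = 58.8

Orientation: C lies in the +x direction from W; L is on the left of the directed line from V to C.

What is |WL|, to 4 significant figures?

72.87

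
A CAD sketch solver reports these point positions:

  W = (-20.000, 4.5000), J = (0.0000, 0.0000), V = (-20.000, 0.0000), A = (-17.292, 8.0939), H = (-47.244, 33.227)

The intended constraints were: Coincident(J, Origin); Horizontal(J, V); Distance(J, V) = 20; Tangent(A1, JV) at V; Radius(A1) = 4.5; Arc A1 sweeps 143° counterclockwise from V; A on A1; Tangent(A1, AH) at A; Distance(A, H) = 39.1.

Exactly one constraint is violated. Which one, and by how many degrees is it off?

Tangent(A1, AH) at A — off by 3.00°.

J = (0.00, 0.00) ✓; J.y = 0.00, V.y = 0.00 ✓; |JV| = 20.00 ✓; ∠(WV, VJ) = 90.00° ✓; |WV| = 4.500 ✓; bearing(W→A) − bearing(W→V) = 143.0° ✓; |WA| = 4.500 ✓; ∠(WA, AH) = 93.00° ✗; |AH| = 39.10 ✓.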